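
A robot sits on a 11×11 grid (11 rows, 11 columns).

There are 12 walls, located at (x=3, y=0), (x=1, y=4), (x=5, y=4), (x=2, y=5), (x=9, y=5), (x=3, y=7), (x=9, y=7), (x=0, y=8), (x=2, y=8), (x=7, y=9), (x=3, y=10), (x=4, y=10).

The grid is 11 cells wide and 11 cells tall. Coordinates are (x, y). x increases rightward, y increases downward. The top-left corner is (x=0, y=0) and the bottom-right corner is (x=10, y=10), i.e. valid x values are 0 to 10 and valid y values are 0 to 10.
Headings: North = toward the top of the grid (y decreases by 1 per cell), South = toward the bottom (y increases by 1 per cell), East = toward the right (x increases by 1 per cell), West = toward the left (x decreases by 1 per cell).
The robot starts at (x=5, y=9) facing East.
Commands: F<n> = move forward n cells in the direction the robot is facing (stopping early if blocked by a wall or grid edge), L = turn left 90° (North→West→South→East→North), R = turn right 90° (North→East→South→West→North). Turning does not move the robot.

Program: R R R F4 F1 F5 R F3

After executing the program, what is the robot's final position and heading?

Start: (x=5, y=9), facing East
  R: turn right, now facing South
  R: turn right, now facing West
  R: turn right, now facing North
  F4: move forward 4, now at (x=5, y=5)
  F1: move forward 0/1 (blocked), now at (x=5, y=5)
  F5: move forward 0/5 (blocked), now at (x=5, y=5)
  R: turn right, now facing East
  F3: move forward 3, now at (x=8, y=5)
Final: (x=8, y=5), facing East

Answer: Final position: (x=8, y=5), facing East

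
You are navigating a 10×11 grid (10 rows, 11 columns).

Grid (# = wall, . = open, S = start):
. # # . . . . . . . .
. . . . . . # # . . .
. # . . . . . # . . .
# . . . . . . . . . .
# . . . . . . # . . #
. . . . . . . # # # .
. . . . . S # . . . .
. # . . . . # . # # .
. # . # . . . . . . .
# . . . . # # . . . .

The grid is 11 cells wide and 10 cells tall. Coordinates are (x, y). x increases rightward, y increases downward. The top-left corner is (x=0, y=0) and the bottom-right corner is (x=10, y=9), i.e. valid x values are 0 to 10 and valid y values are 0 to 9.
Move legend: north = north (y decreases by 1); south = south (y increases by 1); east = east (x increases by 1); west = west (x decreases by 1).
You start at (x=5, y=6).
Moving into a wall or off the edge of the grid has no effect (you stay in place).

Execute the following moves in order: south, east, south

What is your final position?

Start: (x=5, y=6)
  south (south): (x=5, y=6) -> (x=5, y=7)
  east (east): blocked, stay at (x=5, y=7)
  south (south): (x=5, y=7) -> (x=5, y=8)
Final: (x=5, y=8)

Answer: Final position: (x=5, y=8)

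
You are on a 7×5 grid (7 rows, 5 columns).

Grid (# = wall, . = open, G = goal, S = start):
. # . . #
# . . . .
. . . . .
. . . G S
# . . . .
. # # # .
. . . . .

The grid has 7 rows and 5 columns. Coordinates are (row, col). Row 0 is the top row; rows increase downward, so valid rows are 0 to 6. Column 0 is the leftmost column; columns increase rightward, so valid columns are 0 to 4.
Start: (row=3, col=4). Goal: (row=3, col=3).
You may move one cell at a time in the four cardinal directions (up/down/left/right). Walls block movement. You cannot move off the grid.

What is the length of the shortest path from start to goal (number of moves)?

BFS from (row=3, col=4) until reaching (row=3, col=3):
  Distance 0: (row=3, col=4)
  Distance 1: (row=2, col=4), (row=3, col=3), (row=4, col=4)  <- goal reached here
One shortest path (1 moves): (row=3, col=4) -> (row=3, col=3)

Answer: Shortest path length: 1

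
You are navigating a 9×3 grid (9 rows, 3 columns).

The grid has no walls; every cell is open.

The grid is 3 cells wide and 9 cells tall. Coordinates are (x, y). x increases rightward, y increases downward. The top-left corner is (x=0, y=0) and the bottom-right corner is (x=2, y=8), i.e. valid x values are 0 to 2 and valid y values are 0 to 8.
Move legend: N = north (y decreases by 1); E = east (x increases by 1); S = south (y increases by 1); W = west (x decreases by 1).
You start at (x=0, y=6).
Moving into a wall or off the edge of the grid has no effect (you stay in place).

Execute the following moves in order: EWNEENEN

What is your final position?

Start: (x=0, y=6)
  E (east): (x=0, y=6) -> (x=1, y=6)
  W (west): (x=1, y=6) -> (x=0, y=6)
  N (north): (x=0, y=6) -> (x=0, y=5)
  E (east): (x=0, y=5) -> (x=1, y=5)
  E (east): (x=1, y=5) -> (x=2, y=5)
  N (north): (x=2, y=5) -> (x=2, y=4)
  E (east): blocked, stay at (x=2, y=4)
  N (north): (x=2, y=4) -> (x=2, y=3)
Final: (x=2, y=3)

Answer: Final position: (x=2, y=3)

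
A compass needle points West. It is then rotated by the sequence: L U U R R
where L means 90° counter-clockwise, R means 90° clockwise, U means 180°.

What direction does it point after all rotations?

Start: West
  L (left (90° counter-clockwise)) -> South
  U (U-turn (180°)) -> North
  U (U-turn (180°)) -> South
  R (right (90° clockwise)) -> West
  R (right (90° clockwise)) -> North
Final: North

Answer: Final heading: North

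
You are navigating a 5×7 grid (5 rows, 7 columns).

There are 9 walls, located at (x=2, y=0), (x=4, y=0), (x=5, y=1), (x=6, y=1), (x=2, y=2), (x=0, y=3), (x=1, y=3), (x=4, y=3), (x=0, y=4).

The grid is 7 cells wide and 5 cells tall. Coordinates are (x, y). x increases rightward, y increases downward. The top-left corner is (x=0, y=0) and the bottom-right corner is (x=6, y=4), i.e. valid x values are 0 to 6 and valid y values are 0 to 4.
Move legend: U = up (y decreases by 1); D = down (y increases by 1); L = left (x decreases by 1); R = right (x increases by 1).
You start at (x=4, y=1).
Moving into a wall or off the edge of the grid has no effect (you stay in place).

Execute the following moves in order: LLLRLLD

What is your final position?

Answer: Final position: (x=0, y=2)

Derivation:
Start: (x=4, y=1)
  L (left): (x=4, y=1) -> (x=3, y=1)
  L (left): (x=3, y=1) -> (x=2, y=1)
  L (left): (x=2, y=1) -> (x=1, y=1)
  R (right): (x=1, y=1) -> (x=2, y=1)
  L (left): (x=2, y=1) -> (x=1, y=1)
  L (left): (x=1, y=1) -> (x=0, y=1)
  D (down): (x=0, y=1) -> (x=0, y=2)
Final: (x=0, y=2)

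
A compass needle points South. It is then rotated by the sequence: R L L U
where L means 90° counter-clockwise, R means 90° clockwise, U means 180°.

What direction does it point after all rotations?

Answer: Final heading: West

Derivation:
Start: South
  R (right (90° clockwise)) -> West
  L (left (90° counter-clockwise)) -> South
  L (left (90° counter-clockwise)) -> East
  U (U-turn (180°)) -> West
Final: West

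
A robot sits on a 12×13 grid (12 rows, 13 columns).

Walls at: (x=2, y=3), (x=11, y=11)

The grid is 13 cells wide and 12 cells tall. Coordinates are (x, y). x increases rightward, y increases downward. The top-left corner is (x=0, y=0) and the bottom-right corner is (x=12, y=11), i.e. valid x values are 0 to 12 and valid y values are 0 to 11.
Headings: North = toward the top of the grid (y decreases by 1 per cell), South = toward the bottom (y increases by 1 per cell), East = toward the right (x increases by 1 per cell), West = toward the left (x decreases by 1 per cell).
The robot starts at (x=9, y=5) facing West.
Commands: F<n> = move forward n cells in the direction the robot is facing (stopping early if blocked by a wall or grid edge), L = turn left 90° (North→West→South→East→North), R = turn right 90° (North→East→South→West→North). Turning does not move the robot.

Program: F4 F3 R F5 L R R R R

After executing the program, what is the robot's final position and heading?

Start: (x=9, y=5), facing West
  F4: move forward 4, now at (x=5, y=5)
  F3: move forward 3, now at (x=2, y=5)
  R: turn right, now facing North
  F5: move forward 1/5 (blocked), now at (x=2, y=4)
  L: turn left, now facing West
  R: turn right, now facing North
  R: turn right, now facing East
  R: turn right, now facing South
  R: turn right, now facing West
Final: (x=2, y=4), facing West

Answer: Final position: (x=2, y=4), facing West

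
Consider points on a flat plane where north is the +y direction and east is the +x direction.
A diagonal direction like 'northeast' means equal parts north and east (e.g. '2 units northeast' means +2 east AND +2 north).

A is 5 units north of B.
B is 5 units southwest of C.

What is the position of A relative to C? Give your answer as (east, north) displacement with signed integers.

Answer: A is at (east=-5, north=0) relative to C.

Derivation:
Place C at the origin (east=0, north=0).
  B is 5 units southwest of C: delta (east=-5, north=-5); B at (east=-5, north=-5).
  A is 5 units north of B: delta (east=+0, north=+5); A at (east=-5, north=0).
Therefore A relative to C: (east=-5, north=0).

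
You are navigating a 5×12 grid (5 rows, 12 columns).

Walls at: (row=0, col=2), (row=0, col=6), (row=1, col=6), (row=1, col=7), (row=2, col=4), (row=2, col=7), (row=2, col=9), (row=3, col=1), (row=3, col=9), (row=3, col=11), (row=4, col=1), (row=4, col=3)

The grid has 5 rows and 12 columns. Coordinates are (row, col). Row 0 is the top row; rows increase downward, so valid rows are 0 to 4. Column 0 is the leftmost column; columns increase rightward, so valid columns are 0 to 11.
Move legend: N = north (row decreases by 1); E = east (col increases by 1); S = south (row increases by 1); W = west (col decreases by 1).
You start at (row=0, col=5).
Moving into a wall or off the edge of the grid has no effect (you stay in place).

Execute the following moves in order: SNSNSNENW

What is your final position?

Answer: Final position: (row=0, col=4)

Derivation:
Start: (row=0, col=5)
  S (south): (row=0, col=5) -> (row=1, col=5)
  N (north): (row=1, col=5) -> (row=0, col=5)
  S (south): (row=0, col=5) -> (row=1, col=5)
  N (north): (row=1, col=5) -> (row=0, col=5)
  S (south): (row=0, col=5) -> (row=1, col=5)
  N (north): (row=1, col=5) -> (row=0, col=5)
  E (east): blocked, stay at (row=0, col=5)
  N (north): blocked, stay at (row=0, col=5)
  W (west): (row=0, col=5) -> (row=0, col=4)
Final: (row=0, col=4)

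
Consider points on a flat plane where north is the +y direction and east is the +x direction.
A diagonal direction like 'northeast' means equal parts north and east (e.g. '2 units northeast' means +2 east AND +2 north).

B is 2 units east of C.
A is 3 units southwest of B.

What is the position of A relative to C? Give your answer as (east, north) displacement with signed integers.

Place C at the origin (east=0, north=0).
  B is 2 units east of C: delta (east=+2, north=+0); B at (east=2, north=0).
  A is 3 units southwest of B: delta (east=-3, north=-3); A at (east=-1, north=-3).
Therefore A relative to C: (east=-1, north=-3).

Answer: A is at (east=-1, north=-3) relative to C.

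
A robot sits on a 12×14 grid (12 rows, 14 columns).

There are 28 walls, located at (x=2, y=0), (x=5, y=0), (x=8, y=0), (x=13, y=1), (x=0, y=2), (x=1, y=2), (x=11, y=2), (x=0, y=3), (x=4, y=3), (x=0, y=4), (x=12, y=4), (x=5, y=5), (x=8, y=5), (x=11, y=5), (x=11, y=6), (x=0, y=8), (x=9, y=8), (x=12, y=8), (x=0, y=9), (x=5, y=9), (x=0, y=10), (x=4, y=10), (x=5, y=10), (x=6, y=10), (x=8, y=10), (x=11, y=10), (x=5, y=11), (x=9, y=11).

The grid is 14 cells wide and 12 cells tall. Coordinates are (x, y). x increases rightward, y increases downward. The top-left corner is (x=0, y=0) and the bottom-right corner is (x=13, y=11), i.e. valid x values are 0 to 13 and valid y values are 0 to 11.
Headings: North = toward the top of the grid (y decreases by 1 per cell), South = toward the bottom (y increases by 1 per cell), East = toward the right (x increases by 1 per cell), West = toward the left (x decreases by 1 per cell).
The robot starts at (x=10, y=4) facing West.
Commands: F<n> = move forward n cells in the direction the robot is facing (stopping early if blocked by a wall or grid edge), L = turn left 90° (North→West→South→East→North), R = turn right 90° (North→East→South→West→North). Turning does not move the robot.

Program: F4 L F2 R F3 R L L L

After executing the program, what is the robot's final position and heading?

Start: (x=10, y=4), facing West
  F4: move forward 4, now at (x=6, y=4)
  L: turn left, now facing South
  F2: move forward 2, now at (x=6, y=6)
  R: turn right, now facing West
  F3: move forward 3, now at (x=3, y=6)
  R: turn right, now facing North
  L: turn left, now facing West
  L: turn left, now facing South
  L: turn left, now facing East
Final: (x=3, y=6), facing East

Answer: Final position: (x=3, y=6), facing East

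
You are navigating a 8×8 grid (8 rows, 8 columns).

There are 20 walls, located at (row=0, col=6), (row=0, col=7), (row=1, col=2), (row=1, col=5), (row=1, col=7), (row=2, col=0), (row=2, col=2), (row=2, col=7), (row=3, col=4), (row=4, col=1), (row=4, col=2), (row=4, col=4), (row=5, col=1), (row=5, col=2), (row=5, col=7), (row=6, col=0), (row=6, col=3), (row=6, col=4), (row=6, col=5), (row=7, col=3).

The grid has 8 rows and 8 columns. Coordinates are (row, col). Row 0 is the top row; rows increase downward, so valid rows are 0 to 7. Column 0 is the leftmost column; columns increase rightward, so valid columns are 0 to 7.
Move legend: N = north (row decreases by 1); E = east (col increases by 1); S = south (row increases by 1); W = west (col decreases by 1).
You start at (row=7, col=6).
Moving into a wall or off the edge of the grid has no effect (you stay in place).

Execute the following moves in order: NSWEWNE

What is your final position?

Answer: Final position: (row=7, col=6)

Derivation:
Start: (row=7, col=6)
  N (north): (row=7, col=6) -> (row=6, col=6)
  S (south): (row=6, col=6) -> (row=7, col=6)
  W (west): (row=7, col=6) -> (row=7, col=5)
  E (east): (row=7, col=5) -> (row=7, col=6)
  W (west): (row=7, col=6) -> (row=7, col=5)
  N (north): blocked, stay at (row=7, col=5)
  E (east): (row=7, col=5) -> (row=7, col=6)
Final: (row=7, col=6)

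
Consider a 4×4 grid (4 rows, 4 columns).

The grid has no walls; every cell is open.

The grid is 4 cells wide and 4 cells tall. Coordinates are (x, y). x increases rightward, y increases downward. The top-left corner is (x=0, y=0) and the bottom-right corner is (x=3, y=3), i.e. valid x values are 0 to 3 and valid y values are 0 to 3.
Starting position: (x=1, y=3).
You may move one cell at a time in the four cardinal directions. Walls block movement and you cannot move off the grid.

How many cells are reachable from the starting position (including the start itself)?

BFS flood-fill from (x=1, y=3):
  Distance 0: (x=1, y=3)
  Distance 1: (x=1, y=2), (x=0, y=3), (x=2, y=3)
  Distance 2: (x=1, y=1), (x=0, y=2), (x=2, y=2), (x=3, y=3)
  Distance 3: (x=1, y=0), (x=0, y=1), (x=2, y=1), (x=3, y=2)
  Distance 4: (x=0, y=0), (x=2, y=0), (x=3, y=1)
  Distance 5: (x=3, y=0)
Total reachable: 16 (grid has 16 open cells total)

Answer: Reachable cells: 16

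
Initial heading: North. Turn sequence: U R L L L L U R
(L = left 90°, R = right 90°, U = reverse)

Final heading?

Answer: Final heading: South

Derivation:
Start: North
  U (U-turn (180°)) -> South
  R (right (90° clockwise)) -> West
  L (left (90° counter-clockwise)) -> South
  L (left (90° counter-clockwise)) -> East
  L (left (90° counter-clockwise)) -> North
  L (left (90° counter-clockwise)) -> West
  U (U-turn (180°)) -> East
  R (right (90° clockwise)) -> South
Final: South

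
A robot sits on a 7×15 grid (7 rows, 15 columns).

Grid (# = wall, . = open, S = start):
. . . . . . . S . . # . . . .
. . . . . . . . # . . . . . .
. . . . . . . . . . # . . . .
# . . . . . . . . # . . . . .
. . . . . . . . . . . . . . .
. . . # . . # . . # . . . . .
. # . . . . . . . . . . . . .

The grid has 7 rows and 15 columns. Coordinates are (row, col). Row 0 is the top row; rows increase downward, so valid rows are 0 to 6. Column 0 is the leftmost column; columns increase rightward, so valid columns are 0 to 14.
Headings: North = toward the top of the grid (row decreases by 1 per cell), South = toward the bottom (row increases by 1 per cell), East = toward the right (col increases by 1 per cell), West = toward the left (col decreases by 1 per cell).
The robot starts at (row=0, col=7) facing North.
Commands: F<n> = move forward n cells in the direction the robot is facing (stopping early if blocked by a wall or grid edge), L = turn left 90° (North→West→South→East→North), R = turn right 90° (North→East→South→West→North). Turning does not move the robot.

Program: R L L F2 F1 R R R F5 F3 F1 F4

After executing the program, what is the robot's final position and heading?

Answer: Final position: (row=6, col=4), facing South

Derivation:
Start: (row=0, col=7), facing North
  R: turn right, now facing East
  L: turn left, now facing North
  L: turn left, now facing West
  F2: move forward 2, now at (row=0, col=5)
  F1: move forward 1, now at (row=0, col=4)
  R: turn right, now facing North
  R: turn right, now facing East
  R: turn right, now facing South
  F5: move forward 5, now at (row=5, col=4)
  F3: move forward 1/3 (blocked), now at (row=6, col=4)
  F1: move forward 0/1 (blocked), now at (row=6, col=4)
  F4: move forward 0/4 (blocked), now at (row=6, col=4)
Final: (row=6, col=4), facing South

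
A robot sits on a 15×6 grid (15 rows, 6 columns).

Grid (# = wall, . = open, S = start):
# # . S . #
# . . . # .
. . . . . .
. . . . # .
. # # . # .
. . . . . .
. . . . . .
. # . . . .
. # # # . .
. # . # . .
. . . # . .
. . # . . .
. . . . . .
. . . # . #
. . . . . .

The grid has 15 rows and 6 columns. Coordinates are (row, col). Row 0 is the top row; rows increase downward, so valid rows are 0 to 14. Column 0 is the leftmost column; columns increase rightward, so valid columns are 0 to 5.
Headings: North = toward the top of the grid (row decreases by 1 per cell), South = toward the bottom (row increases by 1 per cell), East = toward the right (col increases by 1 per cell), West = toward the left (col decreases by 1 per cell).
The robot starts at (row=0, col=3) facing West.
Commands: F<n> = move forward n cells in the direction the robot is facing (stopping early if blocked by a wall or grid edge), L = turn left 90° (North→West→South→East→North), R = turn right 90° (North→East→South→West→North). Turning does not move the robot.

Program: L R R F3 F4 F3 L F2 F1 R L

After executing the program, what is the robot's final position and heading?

Answer: Final position: (row=0, col=2), facing West

Derivation:
Start: (row=0, col=3), facing West
  L: turn left, now facing South
  R: turn right, now facing West
  R: turn right, now facing North
  F3: move forward 0/3 (blocked), now at (row=0, col=3)
  F4: move forward 0/4 (blocked), now at (row=0, col=3)
  F3: move forward 0/3 (blocked), now at (row=0, col=3)
  L: turn left, now facing West
  F2: move forward 1/2 (blocked), now at (row=0, col=2)
  F1: move forward 0/1 (blocked), now at (row=0, col=2)
  R: turn right, now facing North
  L: turn left, now facing West
Final: (row=0, col=2), facing West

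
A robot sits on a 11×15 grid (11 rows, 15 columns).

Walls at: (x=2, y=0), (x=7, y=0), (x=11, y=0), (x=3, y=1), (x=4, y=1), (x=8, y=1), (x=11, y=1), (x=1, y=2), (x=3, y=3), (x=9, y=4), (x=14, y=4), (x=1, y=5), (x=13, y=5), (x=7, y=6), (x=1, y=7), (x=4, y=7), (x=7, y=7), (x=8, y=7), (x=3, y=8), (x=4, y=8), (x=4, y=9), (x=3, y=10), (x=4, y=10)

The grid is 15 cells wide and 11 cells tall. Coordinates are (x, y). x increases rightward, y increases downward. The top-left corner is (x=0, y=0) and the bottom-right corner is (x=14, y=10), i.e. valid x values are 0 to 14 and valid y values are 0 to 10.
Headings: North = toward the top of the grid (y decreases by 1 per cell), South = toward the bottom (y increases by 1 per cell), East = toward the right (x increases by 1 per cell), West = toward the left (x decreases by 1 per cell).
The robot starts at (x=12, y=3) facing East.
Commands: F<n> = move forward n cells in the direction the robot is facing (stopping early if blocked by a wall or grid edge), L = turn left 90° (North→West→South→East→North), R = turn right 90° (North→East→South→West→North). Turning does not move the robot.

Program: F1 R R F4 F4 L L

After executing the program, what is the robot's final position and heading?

Start: (x=12, y=3), facing East
  F1: move forward 1, now at (x=13, y=3)
  R: turn right, now facing South
  R: turn right, now facing West
  F4: move forward 4, now at (x=9, y=3)
  F4: move forward 4, now at (x=5, y=3)
  L: turn left, now facing South
  L: turn left, now facing East
Final: (x=5, y=3), facing East

Answer: Final position: (x=5, y=3), facing East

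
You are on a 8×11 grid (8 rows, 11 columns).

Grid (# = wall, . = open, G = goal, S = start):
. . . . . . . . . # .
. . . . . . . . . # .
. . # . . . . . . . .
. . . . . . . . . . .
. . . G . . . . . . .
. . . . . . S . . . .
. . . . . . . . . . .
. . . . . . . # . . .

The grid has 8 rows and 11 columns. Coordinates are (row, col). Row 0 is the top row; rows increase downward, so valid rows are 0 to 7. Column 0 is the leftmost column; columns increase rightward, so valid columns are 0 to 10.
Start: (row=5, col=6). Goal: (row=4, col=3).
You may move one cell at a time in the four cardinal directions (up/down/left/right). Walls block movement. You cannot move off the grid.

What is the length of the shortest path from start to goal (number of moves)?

BFS from (row=5, col=6) until reaching (row=4, col=3):
  Distance 0: (row=5, col=6)
  Distance 1: (row=4, col=6), (row=5, col=5), (row=5, col=7), (row=6, col=6)
  Distance 2: (row=3, col=6), (row=4, col=5), (row=4, col=7), (row=5, col=4), (row=5, col=8), (row=6, col=5), (row=6, col=7), (row=7, col=6)
  Distance 3: (row=2, col=6), (row=3, col=5), (row=3, col=7), (row=4, col=4), (row=4, col=8), (row=5, col=3), (row=5, col=9), (row=6, col=4), (row=6, col=8), (row=7, col=5)
  Distance 4: (row=1, col=6), (row=2, col=5), (row=2, col=7), (row=3, col=4), (row=3, col=8), (row=4, col=3), (row=4, col=9), (row=5, col=2), (row=5, col=10), (row=6, col=3), (row=6, col=9), (row=7, col=4), (row=7, col=8)  <- goal reached here
One shortest path (4 moves): (row=5, col=6) -> (row=5, col=5) -> (row=5, col=4) -> (row=5, col=3) -> (row=4, col=3)

Answer: Shortest path length: 4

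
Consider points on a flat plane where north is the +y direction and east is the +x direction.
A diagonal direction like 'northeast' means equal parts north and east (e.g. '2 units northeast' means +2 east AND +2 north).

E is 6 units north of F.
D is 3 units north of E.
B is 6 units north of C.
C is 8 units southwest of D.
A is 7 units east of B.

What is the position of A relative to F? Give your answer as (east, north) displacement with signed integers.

Place F at the origin (east=0, north=0).
  E is 6 units north of F: delta (east=+0, north=+6); E at (east=0, north=6).
  D is 3 units north of E: delta (east=+0, north=+3); D at (east=0, north=9).
  C is 8 units southwest of D: delta (east=-8, north=-8); C at (east=-8, north=1).
  B is 6 units north of C: delta (east=+0, north=+6); B at (east=-8, north=7).
  A is 7 units east of B: delta (east=+7, north=+0); A at (east=-1, north=7).
Therefore A relative to F: (east=-1, north=7).

Answer: A is at (east=-1, north=7) relative to F.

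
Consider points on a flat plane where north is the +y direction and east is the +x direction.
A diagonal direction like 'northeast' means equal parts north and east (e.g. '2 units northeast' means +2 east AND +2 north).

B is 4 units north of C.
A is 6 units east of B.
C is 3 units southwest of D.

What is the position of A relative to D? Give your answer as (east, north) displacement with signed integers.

Answer: A is at (east=3, north=1) relative to D.

Derivation:
Place D at the origin (east=0, north=0).
  C is 3 units southwest of D: delta (east=-3, north=-3); C at (east=-3, north=-3).
  B is 4 units north of C: delta (east=+0, north=+4); B at (east=-3, north=1).
  A is 6 units east of B: delta (east=+6, north=+0); A at (east=3, north=1).
Therefore A relative to D: (east=3, north=1).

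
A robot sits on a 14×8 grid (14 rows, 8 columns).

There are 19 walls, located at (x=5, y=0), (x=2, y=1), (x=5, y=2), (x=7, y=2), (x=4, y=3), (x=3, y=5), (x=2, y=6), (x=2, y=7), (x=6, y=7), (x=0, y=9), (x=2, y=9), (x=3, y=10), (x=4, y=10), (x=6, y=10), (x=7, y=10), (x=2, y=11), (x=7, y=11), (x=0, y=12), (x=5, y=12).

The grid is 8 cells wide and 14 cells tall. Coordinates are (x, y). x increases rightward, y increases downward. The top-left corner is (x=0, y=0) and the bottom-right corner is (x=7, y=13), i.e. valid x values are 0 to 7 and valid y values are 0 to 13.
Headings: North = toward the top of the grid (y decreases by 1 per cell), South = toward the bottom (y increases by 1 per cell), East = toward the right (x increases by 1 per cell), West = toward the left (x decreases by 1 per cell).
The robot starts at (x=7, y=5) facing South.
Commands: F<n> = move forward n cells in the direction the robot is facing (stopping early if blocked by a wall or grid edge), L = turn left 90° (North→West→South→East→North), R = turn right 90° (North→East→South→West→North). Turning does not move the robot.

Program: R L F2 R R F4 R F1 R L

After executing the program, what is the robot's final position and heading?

Start: (x=7, y=5), facing South
  R: turn right, now facing West
  L: turn left, now facing South
  F2: move forward 2, now at (x=7, y=7)
  R: turn right, now facing West
  R: turn right, now facing North
  F4: move forward 4, now at (x=7, y=3)
  R: turn right, now facing East
  F1: move forward 0/1 (blocked), now at (x=7, y=3)
  R: turn right, now facing South
  L: turn left, now facing East
Final: (x=7, y=3), facing East

Answer: Final position: (x=7, y=3), facing East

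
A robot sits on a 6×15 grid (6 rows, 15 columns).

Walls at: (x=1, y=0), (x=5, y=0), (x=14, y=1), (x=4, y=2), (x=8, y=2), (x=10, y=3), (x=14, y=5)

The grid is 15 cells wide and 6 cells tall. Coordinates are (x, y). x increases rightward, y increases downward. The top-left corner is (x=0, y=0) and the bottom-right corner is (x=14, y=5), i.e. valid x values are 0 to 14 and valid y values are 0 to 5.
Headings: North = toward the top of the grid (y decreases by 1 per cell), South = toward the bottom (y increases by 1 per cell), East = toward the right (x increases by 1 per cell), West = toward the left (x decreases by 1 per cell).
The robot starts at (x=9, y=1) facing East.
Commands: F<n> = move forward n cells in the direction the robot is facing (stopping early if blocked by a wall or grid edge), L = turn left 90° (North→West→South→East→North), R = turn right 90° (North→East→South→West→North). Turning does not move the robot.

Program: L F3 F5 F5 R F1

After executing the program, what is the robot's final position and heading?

Start: (x=9, y=1), facing East
  L: turn left, now facing North
  F3: move forward 1/3 (blocked), now at (x=9, y=0)
  F5: move forward 0/5 (blocked), now at (x=9, y=0)
  F5: move forward 0/5 (blocked), now at (x=9, y=0)
  R: turn right, now facing East
  F1: move forward 1, now at (x=10, y=0)
Final: (x=10, y=0), facing East

Answer: Final position: (x=10, y=0), facing East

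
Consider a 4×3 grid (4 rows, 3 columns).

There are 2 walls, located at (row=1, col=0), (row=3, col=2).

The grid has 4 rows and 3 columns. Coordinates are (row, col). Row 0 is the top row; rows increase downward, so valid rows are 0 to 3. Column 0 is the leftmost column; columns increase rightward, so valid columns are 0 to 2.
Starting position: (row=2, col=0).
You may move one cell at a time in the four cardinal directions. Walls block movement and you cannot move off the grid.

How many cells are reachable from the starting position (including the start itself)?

BFS flood-fill from (row=2, col=0):
  Distance 0: (row=2, col=0)
  Distance 1: (row=2, col=1), (row=3, col=0)
  Distance 2: (row=1, col=1), (row=2, col=2), (row=3, col=1)
  Distance 3: (row=0, col=1), (row=1, col=2)
  Distance 4: (row=0, col=0), (row=0, col=2)
Total reachable: 10 (grid has 10 open cells total)

Answer: Reachable cells: 10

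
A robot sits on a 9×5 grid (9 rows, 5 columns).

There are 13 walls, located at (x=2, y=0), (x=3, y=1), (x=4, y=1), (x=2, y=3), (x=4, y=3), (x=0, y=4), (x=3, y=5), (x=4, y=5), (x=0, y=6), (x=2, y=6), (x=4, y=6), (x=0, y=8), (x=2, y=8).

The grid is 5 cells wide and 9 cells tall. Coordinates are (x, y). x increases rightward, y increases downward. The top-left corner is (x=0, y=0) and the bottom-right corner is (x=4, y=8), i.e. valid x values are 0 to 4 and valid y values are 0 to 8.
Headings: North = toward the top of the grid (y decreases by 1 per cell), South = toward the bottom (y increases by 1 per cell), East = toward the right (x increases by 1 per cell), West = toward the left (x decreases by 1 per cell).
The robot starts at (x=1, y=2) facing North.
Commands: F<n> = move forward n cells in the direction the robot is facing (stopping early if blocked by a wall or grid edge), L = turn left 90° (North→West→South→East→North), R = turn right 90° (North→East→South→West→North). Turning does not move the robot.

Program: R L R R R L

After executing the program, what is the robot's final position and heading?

Start: (x=1, y=2), facing North
  R: turn right, now facing East
  L: turn left, now facing North
  R: turn right, now facing East
  R: turn right, now facing South
  R: turn right, now facing West
  L: turn left, now facing South
Final: (x=1, y=2), facing South

Answer: Final position: (x=1, y=2), facing South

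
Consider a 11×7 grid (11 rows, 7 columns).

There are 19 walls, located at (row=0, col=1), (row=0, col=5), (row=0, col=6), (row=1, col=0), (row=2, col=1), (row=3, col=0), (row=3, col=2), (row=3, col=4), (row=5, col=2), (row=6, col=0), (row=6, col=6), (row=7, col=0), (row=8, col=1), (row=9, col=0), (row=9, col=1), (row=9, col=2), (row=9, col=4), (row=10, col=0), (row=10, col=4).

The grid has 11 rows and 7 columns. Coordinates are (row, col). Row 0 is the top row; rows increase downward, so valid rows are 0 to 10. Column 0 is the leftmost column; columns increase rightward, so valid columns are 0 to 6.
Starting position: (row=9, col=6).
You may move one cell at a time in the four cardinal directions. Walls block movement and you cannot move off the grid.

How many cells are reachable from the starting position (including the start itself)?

Answer: Reachable cells: 55

Derivation:
BFS flood-fill from (row=9, col=6):
  Distance 0: (row=9, col=6)
  Distance 1: (row=8, col=6), (row=9, col=5), (row=10, col=6)
  Distance 2: (row=7, col=6), (row=8, col=5), (row=10, col=5)
  Distance 3: (row=7, col=5), (row=8, col=4)
  Distance 4: (row=6, col=5), (row=7, col=4), (row=8, col=3)
  Distance 5: (row=5, col=5), (row=6, col=4), (row=7, col=3), (row=8, col=2), (row=9, col=3)
  Distance 6: (row=4, col=5), (row=5, col=4), (row=5, col=6), (row=6, col=3), (row=7, col=2), (row=10, col=3)
  Distance 7: (row=3, col=5), (row=4, col=4), (row=4, col=6), (row=5, col=3), (row=6, col=2), (row=7, col=1), (row=10, col=2)
  Distance 8: (row=2, col=5), (row=3, col=6), (row=4, col=3), (row=6, col=1), (row=10, col=1)
  Distance 9: (row=1, col=5), (row=2, col=4), (row=2, col=6), (row=3, col=3), (row=4, col=2), (row=5, col=1)
  Distance 10: (row=1, col=4), (row=1, col=6), (row=2, col=3), (row=4, col=1), (row=5, col=0)
  Distance 11: (row=0, col=4), (row=1, col=3), (row=2, col=2), (row=3, col=1), (row=4, col=0)
  Distance 12: (row=0, col=3), (row=1, col=2)
  Distance 13: (row=0, col=2), (row=1, col=1)
Total reachable: 55 (grid has 58 open cells total)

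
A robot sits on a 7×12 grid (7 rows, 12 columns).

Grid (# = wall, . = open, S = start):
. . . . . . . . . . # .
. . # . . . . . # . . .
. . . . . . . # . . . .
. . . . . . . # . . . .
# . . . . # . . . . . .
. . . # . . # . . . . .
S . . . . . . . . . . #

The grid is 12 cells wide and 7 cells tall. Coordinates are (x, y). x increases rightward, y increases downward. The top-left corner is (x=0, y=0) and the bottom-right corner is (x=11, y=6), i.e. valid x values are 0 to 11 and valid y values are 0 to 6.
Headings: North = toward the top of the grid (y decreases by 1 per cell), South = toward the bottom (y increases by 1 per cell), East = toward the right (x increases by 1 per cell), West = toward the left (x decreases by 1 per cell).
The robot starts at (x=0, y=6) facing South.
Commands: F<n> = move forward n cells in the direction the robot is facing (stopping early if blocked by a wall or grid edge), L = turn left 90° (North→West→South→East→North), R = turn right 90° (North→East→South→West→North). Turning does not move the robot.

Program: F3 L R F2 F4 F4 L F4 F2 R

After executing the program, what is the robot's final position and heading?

Answer: Final position: (x=6, y=6), facing South

Derivation:
Start: (x=0, y=6), facing South
  F3: move forward 0/3 (blocked), now at (x=0, y=6)
  L: turn left, now facing East
  R: turn right, now facing South
  F2: move forward 0/2 (blocked), now at (x=0, y=6)
  F4: move forward 0/4 (blocked), now at (x=0, y=6)
  F4: move forward 0/4 (blocked), now at (x=0, y=6)
  L: turn left, now facing East
  F4: move forward 4, now at (x=4, y=6)
  F2: move forward 2, now at (x=6, y=6)
  R: turn right, now facing South
Final: (x=6, y=6), facing South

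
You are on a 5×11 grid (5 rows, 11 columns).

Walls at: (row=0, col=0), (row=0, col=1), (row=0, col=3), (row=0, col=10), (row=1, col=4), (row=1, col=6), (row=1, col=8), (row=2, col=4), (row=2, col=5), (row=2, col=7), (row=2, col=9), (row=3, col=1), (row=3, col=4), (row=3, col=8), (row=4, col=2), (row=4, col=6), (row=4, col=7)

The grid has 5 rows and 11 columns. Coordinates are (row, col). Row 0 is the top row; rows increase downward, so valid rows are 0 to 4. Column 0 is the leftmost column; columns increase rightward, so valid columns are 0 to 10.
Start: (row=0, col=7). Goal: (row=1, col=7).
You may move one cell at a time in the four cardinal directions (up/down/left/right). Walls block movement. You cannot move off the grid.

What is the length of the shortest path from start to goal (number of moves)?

BFS from (row=0, col=7) until reaching (row=1, col=7):
  Distance 0: (row=0, col=7)
  Distance 1: (row=0, col=6), (row=0, col=8), (row=1, col=7)  <- goal reached here
One shortest path (1 moves): (row=0, col=7) -> (row=1, col=7)

Answer: Shortest path length: 1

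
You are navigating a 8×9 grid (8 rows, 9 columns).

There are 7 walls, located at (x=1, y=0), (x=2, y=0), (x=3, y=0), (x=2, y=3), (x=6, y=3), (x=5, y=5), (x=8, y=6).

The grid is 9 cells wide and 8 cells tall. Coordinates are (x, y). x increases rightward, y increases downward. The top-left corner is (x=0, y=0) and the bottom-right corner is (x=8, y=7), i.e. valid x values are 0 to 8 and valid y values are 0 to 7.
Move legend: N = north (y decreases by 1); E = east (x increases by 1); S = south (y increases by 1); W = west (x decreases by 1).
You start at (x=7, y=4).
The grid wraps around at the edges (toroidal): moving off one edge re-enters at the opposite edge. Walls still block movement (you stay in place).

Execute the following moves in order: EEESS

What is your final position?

Start: (x=7, y=4)
  E (east): (x=7, y=4) -> (x=8, y=4)
  E (east): (x=8, y=4) -> (x=0, y=4)
  E (east): (x=0, y=4) -> (x=1, y=4)
  S (south): (x=1, y=4) -> (x=1, y=5)
  S (south): (x=1, y=5) -> (x=1, y=6)
Final: (x=1, y=6)

Answer: Final position: (x=1, y=6)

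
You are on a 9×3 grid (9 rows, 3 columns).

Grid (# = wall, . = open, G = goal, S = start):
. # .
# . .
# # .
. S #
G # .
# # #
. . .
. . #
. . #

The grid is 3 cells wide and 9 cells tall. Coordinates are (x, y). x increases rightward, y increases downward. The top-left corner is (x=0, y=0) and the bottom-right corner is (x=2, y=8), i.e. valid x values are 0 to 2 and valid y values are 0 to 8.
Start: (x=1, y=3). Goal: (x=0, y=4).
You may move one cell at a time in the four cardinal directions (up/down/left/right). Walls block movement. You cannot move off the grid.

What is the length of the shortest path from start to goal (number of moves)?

Answer: Shortest path length: 2

Derivation:
BFS from (x=1, y=3) until reaching (x=0, y=4):
  Distance 0: (x=1, y=3)
  Distance 1: (x=0, y=3)
  Distance 2: (x=0, y=4)  <- goal reached here
One shortest path (2 moves): (x=1, y=3) -> (x=0, y=3) -> (x=0, y=4)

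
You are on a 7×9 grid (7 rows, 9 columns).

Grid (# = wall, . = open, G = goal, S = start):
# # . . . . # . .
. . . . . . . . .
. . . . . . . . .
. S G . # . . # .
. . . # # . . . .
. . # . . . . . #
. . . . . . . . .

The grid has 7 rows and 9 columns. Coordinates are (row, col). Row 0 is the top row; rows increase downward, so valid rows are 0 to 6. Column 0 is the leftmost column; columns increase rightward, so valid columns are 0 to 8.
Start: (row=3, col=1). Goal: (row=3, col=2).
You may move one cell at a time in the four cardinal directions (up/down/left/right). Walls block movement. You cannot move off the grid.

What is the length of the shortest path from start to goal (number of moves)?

Answer: Shortest path length: 1

Derivation:
BFS from (row=3, col=1) until reaching (row=3, col=2):
  Distance 0: (row=3, col=1)
  Distance 1: (row=2, col=1), (row=3, col=0), (row=3, col=2), (row=4, col=1)  <- goal reached here
One shortest path (1 moves): (row=3, col=1) -> (row=3, col=2)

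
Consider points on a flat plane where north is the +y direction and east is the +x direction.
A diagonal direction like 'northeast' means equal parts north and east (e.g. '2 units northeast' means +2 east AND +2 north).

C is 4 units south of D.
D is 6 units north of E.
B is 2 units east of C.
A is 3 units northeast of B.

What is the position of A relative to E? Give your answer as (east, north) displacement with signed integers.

Answer: A is at (east=5, north=5) relative to E.

Derivation:
Place E at the origin (east=0, north=0).
  D is 6 units north of E: delta (east=+0, north=+6); D at (east=0, north=6).
  C is 4 units south of D: delta (east=+0, north=-4); C at (east=0, north=2).
  B is 2 units east of C: delta (east=+2, north=+0); B at (east=2, north=2).
  A is 3 units northeast of B: delta (east=+3, north=+3); A at (east=5, north=5).
Therefore A relative to E: (east=5, north=5).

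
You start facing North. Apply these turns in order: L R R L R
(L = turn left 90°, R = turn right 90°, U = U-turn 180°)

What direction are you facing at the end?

Start: North
  L (left (90° counter-clockwise)) -> West
  R (right (90° clockwise)) -> North
  R (right (90° clockwise)) -> East
  L (left (90° counter-clockwise)) -> North
  R (right (90° clockwise)) -> East
Final: East

Answer: Final heading: East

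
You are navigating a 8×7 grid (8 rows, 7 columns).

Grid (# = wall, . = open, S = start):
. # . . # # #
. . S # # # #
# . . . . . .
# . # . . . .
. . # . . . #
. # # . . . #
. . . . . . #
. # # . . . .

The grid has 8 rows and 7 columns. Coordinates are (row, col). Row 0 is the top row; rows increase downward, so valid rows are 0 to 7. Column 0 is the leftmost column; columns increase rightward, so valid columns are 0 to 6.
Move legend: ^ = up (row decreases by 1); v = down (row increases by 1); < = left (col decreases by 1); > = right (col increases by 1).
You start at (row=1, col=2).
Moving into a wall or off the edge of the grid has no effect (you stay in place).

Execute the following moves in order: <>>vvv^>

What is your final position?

Answer: Final position: (row=1, col=2)

Derivation:
Start: (row=1, col=2)
  < (left): (row=1, col=2) -> (row=1, col=1)
  > (right): (row=1, col=1) -> (row=1, col=2)
  > (right): blocked, stay at (row=1, col=2)
  v (down): (row=1, col=2) -> (row=2, col=2)
  v (down): blocked, stay at (row=2, col=2)
  v (down): blocked, stay at (row=2, col=2)
  ^ (up): (row=2, col=2) -> (row=1, col=2)
  > (right): blocked, stay at (row=1, col=2)
Final: (row=1, col=2)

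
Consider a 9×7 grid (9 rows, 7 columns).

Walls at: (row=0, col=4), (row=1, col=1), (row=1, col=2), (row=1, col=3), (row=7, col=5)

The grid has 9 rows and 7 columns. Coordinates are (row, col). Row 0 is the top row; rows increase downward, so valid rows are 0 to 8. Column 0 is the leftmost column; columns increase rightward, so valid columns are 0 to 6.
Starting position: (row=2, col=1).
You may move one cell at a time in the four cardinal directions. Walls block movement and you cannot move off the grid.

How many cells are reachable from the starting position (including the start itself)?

Answer: Reachable cells: 58

Derivation:
BFS flood-fill from (row=2, col=1):
  Distance 0: (row=2, col=1)
  Distance 1: (row=2, col=0), (row=2, col=2), (row=3, col=1)
  Distance 2: (row=1, col=0), (row=2, col=3), (row=3, col=0), (row=3, col=2), (row=4, col=1)
  Distance 3: (row=0, col=0), (row=2, col=4), (row=3, col=3), (row=4, col=0), (row=4, col=2), (row=5, col=1)
  Distance 4: (row=0, col=1), (row=1, col=4), (row=2, col=5), (row=3, col=4), (row=4, col=3), (row=5, col=0), (row=5, col=2), (row=6, col=1)
  Distance 5: (row=0, col=2), (row=1, col=5), (row=2, col=6), (row=3, col=5), (row=4, col=4), (row=5, col=3), (row=6, col=0), (row=6, col=2), (row=7, col=1)
  Distance 6: (row=0, col=3), (row=0, col=5), (row=1, col=6), (row=3, col=6), (row=4, col=5), (row=5, col=4), (row=6, col=3), (row=7, col=0), (row=7, col=2), (row=8, col=1)
  Distance 7: (row=0, col=6), (row=4, col=6), (row=5, col=5), (row=6, col=4), (row=7, col=3), (row=8, col=0), (row=8, col=2)
  Distance 8: (row=5, col=6), (row=6, col=5), (row=7, col=4), (row=8, col=3)
  Distance 9: (row=6, col=6), (row=8, col=4)
  Distance 10: (row=7, col=6), (row=8, col=5)
  Distance 11: (row=8, col=6)
Total reachable: 58 (grid has 58 open cells total)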